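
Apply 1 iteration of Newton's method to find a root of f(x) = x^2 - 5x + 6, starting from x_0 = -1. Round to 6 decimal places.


Newton's method: x_(n+1) = x_n - f(x_n)/f'(x_n)
f(x) = x^2 - 5x + 6
f'(x) = 2x - 5

Iteration 1:
  f(-1.000000) = 12.000000
  f'(-1.000000) = -7.000000
  x_1 = -1.000000 - (12.000000)/(-7.000000) = 0.714286

x_1 = 0.714286


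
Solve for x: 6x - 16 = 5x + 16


Starting with: 6x - 16 = 5x + 16
Move all x terms to left: (6 - 5)x = 16 + 16
Simplify: x = 32
Divide both sides by 1: x = 32

x = 32


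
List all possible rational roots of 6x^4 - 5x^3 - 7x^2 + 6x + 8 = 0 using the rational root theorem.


Rational root theorem: possible roots are ±p/q where:
  p divides the constant term (8): p ∈ {1, 2, 4, 8}
  q divides the leading coefficient (6): q ∈ {1, 2, 3, 6}

All possible rational roots: -8, -4, -8/3, -2, -4/3, -1, -2/3, -1/2, -1/3, -1/6, 1/6, 1/3, 1/2, 2/3, 1, 4/3, 2, 8/3, 4, 8

-8, -4, -8/3, -2, -4/3, -1, -2/3, -1/2, -1/3, -1/6, 1/6, 1/3, 1/2, 2/3, 1, 4/3, 2, 8/3, 4, 8


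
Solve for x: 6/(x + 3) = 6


Multiply both sides by (x + 3): 6 = 6(x + 3)
Distribute: 6 = 6x + 18
6x = 6 - 18 = -12
x = -2

x = -2


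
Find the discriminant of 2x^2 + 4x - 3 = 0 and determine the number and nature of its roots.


For ax^2 + bx + c = 0, discriminant D = b^2 - 4ac
Here a = 2, b = 4, c = -3
D = (4)^2 - 4(2)(-3) = 16 + 24 = 40

D = 40 > 0 but not a perfect square
The equation has 2 distinct real irrational roots.

Discriminant = 40, 2 distinct real irrational roots


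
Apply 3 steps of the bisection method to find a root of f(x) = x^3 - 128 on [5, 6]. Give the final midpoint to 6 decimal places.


f(x) = x^3 - 128
f(5) = -3 < 0
f(6) = 88 > 0

Step 1: midpoint = (5.000000 + 6.000000)/2 = 5.500000
  f(5.500000) = 38.375000
  f(mid) > 0, so root is in [5.000000, 5.500000]

Step 2: midpoint = (5.000000 + 5.500000)/2 = 5.250000
  f(5.250000) = 16.703125
  f(mid) > 0, so root is in [5.000000, 5.250000]

Step 3: midpoint = (5.000000 + 5.250000)/2 = 5.125000
  f(5.125000) = 6.611328
  f(mid) > 0, so root is in [5.000000, 5.125000]

midpoint = 5.125000


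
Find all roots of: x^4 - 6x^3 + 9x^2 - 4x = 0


The constant term is 0, so x = 0 is a root. Factor out x:
  x^3 - 6x^2 + 9x - 4 = 0
Let p(x) = x^3 - 6x^2 + 9x - 4. By the rational root theorem (leading coefficient 1), any rational root is an integer divisor of 4: try ±1, ±2, ... in turn.
Test x = 1: value = 0 ✓, so (x - 1) is a factor.
Synthetic division by (x - 1): bring down 1; 1(1) - 6 = -5; (-5)(1) + 9 = 4; 4(1) - 4 = 0 → quotient x^2 - 5x + 4, remainder 0.
Solve the quadratic x^2 - 5x + 4 = 0: discriminant = (-5)^2 - 4(1)(4) = 25 - 16 = 9.
sqrt(9) = 3, so x = (5 ± 3)/2: x = 4 or x = 1.
Collecting all roots found:

x = 0, x = 1 (multiplicity 2), x = 4


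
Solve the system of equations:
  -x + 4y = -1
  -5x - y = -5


Using Cramer's rule:
Determinant D = (-1)(-1) - (-5)(4) = 1 + 20 = 21
Dx = (-1)(-1) - (-5)(4) = 1 + 20 = 21
Dy = (-1)(-5) - (-5)(-1) = 5 - 5 = 0
x = Dx/D = 21/21 = 1
y = Dy/D = 0/21 = 0

x = 1, y = 0


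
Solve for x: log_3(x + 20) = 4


Convert to exponential form: x + 20 = 3^4 = 81
x = 81 - 20 = 61
Check: log_3(61 + 20) = log_3(81) = log_3(81) = 4 ✓

x = 61


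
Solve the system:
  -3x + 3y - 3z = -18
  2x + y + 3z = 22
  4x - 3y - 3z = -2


Using Cramer's rule. Expand each determinant along the first row.
D  = (-3)*[1*(-3) - 3*(-3)] - 3*[2*(-3) - 3*4] + (-3)*[2*(-3) - 1*4]
  = (-3)*(6) - 3*(-18) + (-3)*(-10) = 66
Dx = (-18)*[1*(-3) - 3*(-3)] - 3*[22*(-3) - 3*(-2)] + (-3)*[22*(-3) - 1*(-2)]
  = (-18)*(6) - 3*(-60) + (-3)*(-64) = 264
Dy = (-3)*[22*(-3) - 3*(-2)] - (-18)*[2*(-3) - 3*4] + (-3)*[2*(-2) - 22*4]
  = (-3)*(-60) - (-18)*(-18) + (-3)*(-92) = 132
Dz = (-3)*[1*(-2) - 22*(-3)] - 3*[2*(-2) - 22*4] + (-18)*[2*(-3) - 1*4]
  = (-3)*(64) - 3*(-92) + (-18)*(-10) = 264
x = Dx/D = 264/66 = 4, y = Dy/D = 132/66 = 2, z = Dz/D = 264/66 = 4
Check eq1: (-3)(4) + (3)(2) + (-3)(4) = -18 = -18 ✓
Check eq2: (2)(4) + (1)(2) + (3)(4) = 22 = 22 ✓
Check eq3: (4)(4) + (-3)(2) + (-3)(4) = -2 = -2 ✓

x = 4, y = 2, z = 4


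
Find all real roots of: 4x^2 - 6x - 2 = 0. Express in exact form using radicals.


Using the quadratic formula: x = (-b ± sqrt(b^2 - 4ac)) / (2a)
Here a = 4, b = -6, c = -2
Discriminant = b^2 - 4ac = (-6)^2 - 4(4)(-2) = 36 + 32 = 68
Since discriminant = 68 > 0, there are two real roots.
x = (6 ± 2*sqrt(17)) / 8
Simplifying: x = (3 ± sqrt(17)) / 4
Numerically: x ≈ 1.7808 or x ≈ -0.2808

x = (3 + sqrt(17)) / 4 or x = (3 - sqrt(17)) / 4


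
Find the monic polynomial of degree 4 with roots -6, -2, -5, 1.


A monic polynomial with roots -6, -2, -5, 1 is:
p(x) = (x + 6)(x + 2)(x + 5)(x - 1)
After multiplying by (x + 6): x + 6
After multiplying by (x + 2): x^2 + 8x + 12
After multiplying by (x + 5): x^3 + 13x^2 + 52x + 60
After multiplying by (x - 1): x^4 + 12x^3 + 39x^2 + 8x - 60

x^4 + 12x^3 + 39x^2 + 8x - 60


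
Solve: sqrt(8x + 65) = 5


Square both sides: 8x + 65 = 5^2 = 25
8x = 25 - 65 = -40
x = -5
Check: sqrt(8*(-5) + 65) = sqrt(25) = 5 ✓

x = -5


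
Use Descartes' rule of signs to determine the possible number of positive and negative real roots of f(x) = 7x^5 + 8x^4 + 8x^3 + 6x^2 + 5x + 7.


Descartes' rule of signs:

For positive roots, count sign changes in f(x) = 7x^5 + 8x^4 + 8x^3 + 6x^2 + 5x + 7:
Signs of coefficients: +, +, +, +, +, +
Number of sign changes: 0
Possible positive real roots: 0

For negative roots, examine f(-x) = -7x^5 + 8x^4 - 8x^3 + 6x^2 - 5x + 7:
Signs of coefficients: -, +, -, +, -, +
Number of sign changes: 5
Possible negative real roots: 5, 3, 1

Positive roots: 0; Negative roots: 5 or 3 or 1


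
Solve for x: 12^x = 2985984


Express both sides with the same base.
2985984 = 12^6
Since the bases match: x = 6

x = 6


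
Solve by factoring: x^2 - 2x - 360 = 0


We need two numbers that multiply to -360 and add to -2.
Those numbers are 18 and -20 (since 18 * (-20) = -360 and 18 + (-20) = -2).
So x^2 - 2x - 360 = (x + 18)(x - 20) = 0
Setting each factor to zero: x = -18 or x = 20

x = -18, x = 20


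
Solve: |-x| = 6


An absolute value equation |expr| = 6 gives two cases:
Case 1: -x = 6
  -x = 6, so x = -6
Case 2: -x = -6
  -x = -6, so x = 6

x = -6, x = 6


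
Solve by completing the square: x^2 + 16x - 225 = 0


Start: x^2 + 16x - 225 = 0
Move constant: x^2 + 16x = 225
Half of 16 is 8, squared is 64
Add 64 to both sides: x^2 + 16x + 64 = 289
(x + 8)^2 = 289
x + 8 = ±17
x = -8 + 17 = 9 or x = -8 - 17 = -25

x = -25, x = 9


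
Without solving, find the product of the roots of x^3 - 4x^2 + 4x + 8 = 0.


By Vieta's formulas for x^3 + bx^2 + cx + d = 0:
  r1 + r2 + r3 = -b/a = 4
  r1*r2 + r1*r3 + r2*r3 = c/a = 4
  r1*r2*r3 = -d/a = -8


Product = -8


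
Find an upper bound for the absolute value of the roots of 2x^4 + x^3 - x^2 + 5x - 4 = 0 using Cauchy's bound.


Cauchy's bound: all roots r satisfy |r| <= 1 + max(|a_i/a_n|) for i = 0,...,n-1
where a_n is the leading coefficient.

Coefficients: [2, 1, -1, 5, -4]
Leading coefficient a_n = 2
Ratios |a_i/a_n|: 1/2, 1/2, 5/2, 2
Maximum ratio: 5/2
Cauchy's bound: |r| <= 1 + 5/2 = 7/2

Upper bound = 7/2


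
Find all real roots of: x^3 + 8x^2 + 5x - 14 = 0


Let p(x) = x^3 + 8x^2 + 5x - 14. By the rational root theorem (leading coefficient 1), any rational root is an integer divisor of 14: try ±1, ±2, ... in turn.
Test x = 1: value = 0 ✓, so (x - 1) is a factor.
Synthetic division by (x - 1): bring down 1; 1(1) + 8 = 9; 9(1) + 5 = 14; 14(1) - 14 = 0 → quotient x^2 + 9x + 14, remainder 0.
Solve the quadratic x^2 + 9x + 14 = 0: discriminant = 9^2 - 4(1)(14) = 81 - 56 = 25.
sqrt(25) = 5, so x = (-9 ± 5)/2: x = -2 or x = -7.

x = -7, x = -2, x = 1


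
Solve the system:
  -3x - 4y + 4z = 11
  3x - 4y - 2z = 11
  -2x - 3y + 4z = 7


Using Cramer's rule. Expand each determinant along the first row.
D  = (-3)*[(-4)*4 - (-2)*(-3)] - (-4)*[3*4 - (-2)*(-2)] + 4*[3*(-3) - (-4)*(-2)]
  = (-3)*(-22) - (-4)*(8) + 4*(-17) = 30
Dx = 11*[(-4)*4 - (-2)*(-3)] - (-4)*[11*4 - (-2)*7] + 4*[11*(-3) - (-4)*7]
  = 11*(-22) - (-4)*(58) + 4*(-5) = -30
Dy = (-3)*[11*4 - (-2)*7] - 11*[3*4 - (-2)*(-2)] + 4*[3*7 - 11*(-2)]
  = (-3)*(58) - 11*(8) + 4*(43) = -90
Dz = (-3)*[(-4)*7 - 11*(-3)] - (-4)*[3*7 - 11*(-2)] + 11*[3*(-3) - (-4)*(-2)]
  = (-3)*(5) - (-4)*(43) + 11*(-17) = -30
x = Dx/D = -30/30 = -1, y = Dy/D = -90/30 = -3, z = Dz/D = -30/30 = -1
Check eq1: (-3)(-1) + (-4)(-3) + (4)(-1) = 11 = 11 ✓
Check eq2: (3)(-1) + (-4)(-3) + (-2)(-1) = 11 = 11 ✓
Check eq3: (-2)(-1) + (-3)(-3) + (4)(-1) = 7 = 7 ✓

x = -1, y = -3, z = -1


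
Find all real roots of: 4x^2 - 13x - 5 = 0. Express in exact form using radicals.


Using the quadratic formula: x = (-b ± sqrt(b^2 - 4ac)) / (2a)
Here a = 4, b = -13, c = -5
Discriminant = b^2 - 4ac = (-13)^2 - 4(4)(-5) = 169 + 80 = 249
Since discriminant = 249 > 0, there are two real roots.
x = (13 ± sqrt(249)) / 8
Numerically: x ≈ 3.5975 or x ≈ -0.3475

x = (13 + sqrt(249)) / 8 or x = (13 - sqrt(249)) / 8


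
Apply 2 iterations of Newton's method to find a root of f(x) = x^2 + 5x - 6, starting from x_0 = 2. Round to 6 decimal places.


Newton's method: x_(n+1) = x_n - f(x_n)/f'(x_n)
f(x) = x^2 + 5x - 6
f'(x) = 2x + 5

Iteration 1:
  f(2.000000) = 8.000000
  f'(2.000000) = 9.000000
  x_1 = 2.000000 - (8.000000)/(9.000000) = 1.111111

Iteration 2:
  f(1.111111) = 0.790123
  f'(1.111111) = 7.222222
  x_2 = 1.111111 - (0.790123)/(7.222222) = 1.001709

x_2 = 1.001709


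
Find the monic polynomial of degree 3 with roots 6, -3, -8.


A monic polynomial with roots 6, -3, -8 is:
p(x) = (x - 6)(x + 3)(x + 8)
After multiplying by (x - 6): x - 6
After multiplying by (x + 3): x^2 - 3x - 18
After multiplying by (x + 8): x^3 + 5x^2 - 42x - 144

x^3 + 5x^2 - 42x - 144


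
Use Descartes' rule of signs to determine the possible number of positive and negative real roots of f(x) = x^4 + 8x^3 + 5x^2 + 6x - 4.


Descartes' rule of signs:

For positive roots, count sign changes in f(x) = x^4 + 8x^3 + 5x^2 + 6x - 4:
Signs of coefficients: +, +, +, +, -
Number of sign changes: 1
Possible positive real roots: 1

For negative roots, examine f(-x) = x^4 - 8x^3 + 5x^2 - 6x - 4:
Signs of coefficients: +, -, +, -, -
Number of sign changes: 3
Possible negative real roots: 3, 1

Positive roots: 1; Negative roots: 3 or 1


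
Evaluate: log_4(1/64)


We need the exponent such that 4^? = 1/64
4^(-3) = 1/4^3 = 1/64
Therefore log_4(1/64) = -3

-3


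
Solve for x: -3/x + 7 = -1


Subtract 7 from both sides: -3/x = -8
Multiply both sides by x: -3 = -8 * x
Divide by -8: x = 3/8

x = 3/8


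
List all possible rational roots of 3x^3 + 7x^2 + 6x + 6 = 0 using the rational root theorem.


Rational root theorem: possible roots are ±p/q where:
  p divides the constant term (6): p ∈ {1, 2, 3, 6}
  q divides the leading coefficient (3): q ∈ {1, 3}

All possible rational roots: -6, -3, -2, -1, -2/3, -1/3, 1/3, 2/3, 1, 2, 3, 6

-6, -3, -2, -1, -2/3, -1/3, 1/3, 2/3, 1, 2, 3, 6


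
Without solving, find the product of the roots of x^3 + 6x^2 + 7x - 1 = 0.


By Vieta's formulas for x^3 + bx^2 + cx + d = 0:
  r1 + r2 + r3 = -b/a = -6
  r1*r2 + r1*r3 + r2*r3 = c/a = 7
  r1*r2*r3 = -d/a = 1


Product = 1


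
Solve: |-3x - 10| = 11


An absolute value equation |expr| = 11 gives two cases:
Case 1: -3x - 10 = 11
  -3x = 21, so x = -7
Case 2: -3x - 10 = -11
  -3x = -1, so x = 1/3

x = -7, x = 1/3


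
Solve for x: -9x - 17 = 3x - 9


Starting with: -9x - 17 = 3x - 9
Move all x terms to left: (-9 - 3)x = -9 + 17
Simplify: -12x = 8
Divide both sides by -12: x = -2/3

x = -2/3


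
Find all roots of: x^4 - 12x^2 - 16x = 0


The constant term is 0, so x = 0 is a root. Factor out x:
  x^3 - 12x - 16 = 0
Let p(x) = x^3 - 12x - 16. By the rational root theorem (leading coefficient 1), any rational root is an integer divisor of 16: try ±1, ±2, ... in turn.
Test x = 1: value = -27 ≠ 0.
Test x = -1: value = -5 ≠ 0.
Test x = 2: value = -32 ≠ 0.
Test x = -2: value = 0 ✓, so (x + 2) is a factor.
Synthetic division by (x + 2): bring down 1; 1(-2) + 0 = -2; (-2)(-2) - 12 = -8; (-8)(-2) - 16 = 0 → quotient x^2 - 2x - 8, remainder 0.
Solve the quadratic x^2 - 2x - 8 = 0: discriminant = (-2)^2 - 4(1)(-8) = 4 + 32 = 36.
sqrt(36) = 6, so x = (2 ± 6)/2: x = 4 or x = -2.
Collecting all roots found:

x = -2 (multiplicity 2), x = 0, x = 4


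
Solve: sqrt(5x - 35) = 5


Square both sides: 5x - 35 = 5^2 = 25
5x = 25 + 35 = 60
x = 12
Check: sqrt(5*12 - 35) = sqrt(25) = 5 ✓

x = 12


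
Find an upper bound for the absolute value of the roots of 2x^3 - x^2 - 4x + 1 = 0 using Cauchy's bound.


Cauchy's bound: all roots r satisfy |r| <= 1 + max(|a_i/a_n|) for i = 0,...,n-1
where a_n is the leading coefficient.

Coefficients: [2, -1, -4, 1]
Leading coefficient a_n = 2
Ratios |a_i/a_n|: 1/2, 2, 1/2
Maximum ratio: 2
Cauchy's bound: |r| <= 1 + 2 = 3

Upper bound = 3


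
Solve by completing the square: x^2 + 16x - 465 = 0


Start: x^2 + 16x - 465 = 0
Move constant: x^2 + 16x = 465
Half of 16 is 8, squared is 64
Add 64 to both sides: x^2 + 16x + 64 = 529
(x + 8)^2 = 529
x + 8 = ±23
x = -8 + 23 = 15 or x = -8 - 23 = -31

x = -31, x = 15


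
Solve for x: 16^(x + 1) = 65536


Express both sides with the same base.
65536 = 16^4
Since the bases match, equate exponents: x + 1 = 4
So x = 4 - (1) = 3

x = 3


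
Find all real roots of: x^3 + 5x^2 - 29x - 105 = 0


Let p(x) = x^3 + 5x^2 - 29x - 105. By the rational root theorem (leading coefficient 1), any rational root is an integer divisor of 105: try ±1, ±2, ... in turn.
Test x = 1: value = -128 ≠ 0.
Test x = -1: value = -72 ≠ 0.
Test x = 3: value = -120 ≠ 0.
Test x = -3: value = 0 ✓, so (x + 3) is a factor.
Synthetic division by (x + 3): bring down 1; 1(-3) + 5 = 2; 2(-3) - 29 = -35; (-35)(-3) - 105 = 0 → quotient x^2 + 2x - 35, remainder 0.
Solve the quadratic x^2 + 2x - 35 = 0: discriminant = 2^2 - 4(1)(-35) = 4 + 140 = 144.
sqrt(144) = 12, so x = (-2 ± 12)/2: x = 5 or x = -7.

x = -7, x = -3, x = 5


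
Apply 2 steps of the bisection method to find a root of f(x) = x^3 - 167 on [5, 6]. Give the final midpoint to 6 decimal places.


f(x) = x^3 - 167
f(5) = -42 < 0
f(6) = 49 > 0

Step 1: midpoint = (5.000000 + 6.000000)/2 = 5.500000
  f(5.500000) = -0.625000
  f(mid) < 0, so root is in [5.500000, 6.000000]

Step 2: midpoint = (5.500000 + 6.000000)/2 = 5.750000
  f(5.750000) = 23.109375
  f(mid) > 0, so root is in [5.500000, 5.750000]

midpoint = 5.750000


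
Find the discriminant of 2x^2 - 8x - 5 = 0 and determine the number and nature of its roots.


For ax^2 + bx + c = 0, discriminant D = b^2 - 4ac
Here a = 2, b = -8, c = -5
D = (-8)^2 - 4(2)(-5) = 64 + 40 = 104

D = 104 > 0 but not a perfect square
The equation has 2 distinct real irrational roots.

Discriminant = 104, 2 distinct real irrational roots


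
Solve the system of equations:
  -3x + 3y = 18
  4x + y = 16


Using Cramer's rule:
Determinant D = (-3)(1) - (4)(3) = -3 - 12 = -15
Dx = (18)(1) - (16)(3) = 18 - 48 = -30
Dy = (-3)(16) - (4)(18) = -48 - 72 = -120
x = Dx/D = -30/-15 = 2
y = Dy/D = -120/-15 = 8

x = 2, y = 8


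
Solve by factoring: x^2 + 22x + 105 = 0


We need two numbers that multiply to 105 and add to 22.
Those numbers are 7 and 15 (since 7 * 15 = 105 and 7 + 15 = 22).
So x^2 + 22x + 105 = (x + 7)(x + 15) = 0
Setting each factor to zero: x = -7 or x = -15

x = -15, x = -7


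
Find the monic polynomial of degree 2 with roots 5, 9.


A monic polynomial with roots 5, 9 is:
p(x) = (x - 5)(x - 9)
After multiplying by (x - 5): x - 5
After multiplying by (x - 9): x^2 - 14x + 45

x^2 - 14x + 45


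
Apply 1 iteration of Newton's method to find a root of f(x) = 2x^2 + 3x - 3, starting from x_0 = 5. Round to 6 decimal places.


Newton's method: x_(n+1) = x_n - f(x_n)/f'(x_n)
f(x) = 2x^2 + 3x - 3
f'(x) = 4x + 3

Iteration 1:
  f(5.000000) = 62.000000
  f'(5.000000) = 23.000000
  x_1 = 5.000000 - (62.000000)/(23.000000) = 2.304348

x_1 = 2.304348


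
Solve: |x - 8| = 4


An absolute value equation |expr| = 4 gives two cases:
Case 1: x - 8 = 4
  x = 12, so x = 12
Case 2: x - 8 = -4
  x = 4, so x = 4

x = 4, x = 12


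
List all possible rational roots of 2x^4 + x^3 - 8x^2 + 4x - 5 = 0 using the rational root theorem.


Rational root theorem: possible roots are ±p/q where:
  p divides the constant term (-5): p ∈ {1, 5}
  q divides the leading coefficient (2): q ∈ {1, 2}

All possible rational roots: -5, -5/2, -1, -1/2, 1/2, 1, 5/2, 5

-5, -5/2, -1, -1/2, 1/2, 1, 5/2, 5


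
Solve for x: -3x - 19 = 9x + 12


Starting with: -3x - 19 = 9x + 12
Move all x terms to left: (-3 - 9)x = 12 + 19
Simplify: -12x = 31
Divide both sides by -12: x = -31/12

x = -31/12


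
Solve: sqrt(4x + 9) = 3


Square both sides: 4x + 9 = 3^2 = 9
4x = 9 - 9 = 0
x = 0
Check: sqrt(4*0 + 9) = sqrt(9) = 3 ✓

x = 0


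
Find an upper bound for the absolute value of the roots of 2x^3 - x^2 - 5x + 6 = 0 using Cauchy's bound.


Cauchy's bound: all roots r satisfy |r| <= 1 + max(|a_i/a_n|) for i = 0,...,n-1
where a_n is the leading coefficient.

Coefficients: [2, -1, -5, 6]
Leading coefficient a_n = 2
Ratios |a_i/a_n|: 1/2, 5/2, 3
Maximum ratio: 3
Cauchy's bound: |r| <= 1 + 3 = 4

Upper bound = 4


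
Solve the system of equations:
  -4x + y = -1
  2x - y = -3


Using Cramer's rule:
Determinant D = (-4)(-1) - (2)(1) = 4 - 2 = 2
Dx = (-1)(-1) - (-3)(1) = 1 + 3 = 4
Dy = (-4)(-3) - (2)(-1) = 12 + 2 = 14
x = Dx/D = 4/2 = 2
y = Dy/D = 14/2 = 7

x = 2, y = 7


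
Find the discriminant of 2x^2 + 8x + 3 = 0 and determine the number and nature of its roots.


For ax^2 + bx + c = 0, discriminant D = b^2 - 4ac
Here a = 2, b = 8, c = 3
D = (8)^2 - 4(2)(3) = 64 - 24 = 40

D = 40 > 0 but not a perfect square
The equation has 2 distinct real irrational roots.

Discriminant = 40, 2 distinct real irrational roots


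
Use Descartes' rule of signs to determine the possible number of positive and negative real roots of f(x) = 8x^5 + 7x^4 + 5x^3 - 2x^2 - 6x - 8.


Descartes' rule of signs:

For positive roots, count sign changes in f(x) = 8x^5 + 7x^4 + 5x^3 - 2x^2 - 6x - 8:
Signs of coefficients: +, +, +, -, -, -
Number of sign changes: 1
Possible positive real roots: 1

For negative roots, examine f(-x) = -8x^5 + 7x^4 - 5x^3 - 2x^2 + 6x - 8:
Signs of coefficients: -, +, -, -, +, -
Number of sign changes: 4
Possible negative real roots: 4, 2, 0

Positive roots: 1; Negative roots: 4 or 2 or 0


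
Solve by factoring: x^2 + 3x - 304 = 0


We need two numbers that multiply to -304 and add to 3.
Those numbers are -16 and 19 (since (-16) * 19 = -304 and (-16) + 19 = 3).
So x^2 + 3x - 304 = (x - 16)(x + 19) = 0
Setting each factor to zero: x = 16 or x = -19

x = -19, x = 16


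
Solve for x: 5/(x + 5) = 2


Multiply both sides by (x + 5): 5 = 2(x + 5)
Distribute: 5 = 2x + 10
2x = 5 - 10 = -5
x = -5/2

x = -5/2


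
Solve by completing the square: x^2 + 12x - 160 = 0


Start: x^2 + 12x - 160 = 0
Move constant: x^2 + 12x = 160
Half of 12 is 6, squared is 36
Add 36 to both sides: x^2 + 12x + 36 = 196
(x + 6)^2 = 196
x + 6 = ±14
x = -6 + 14 = 8 or x = -6 - 14 = -20

x = -20, x = 8


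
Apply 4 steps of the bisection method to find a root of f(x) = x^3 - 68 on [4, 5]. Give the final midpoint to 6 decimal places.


f(x) = x^3 - 68
f(4) = -4 < 0
f(5) = 57 > 0

Step 1: midpoint = (4.000000 + 5.000000)/2 = 4.500000
  f(4.500000) = 23.125000
  f(mid) > 0, so root is in [4.000000, 4.500000]

Step 2: midpoint = (4.000000 + 4.500000)/2 = 4.250000
  f(4.250000) = 8.765625
  f(mid) > 0, so root is in [4.000000, 4.250000]

Step 3: midpoint = (4.000000 + 4.250000)/2 = 4.125000
  f(4.125000) = 2.189453
  f(mid) > 0, so root is in [4.000000, 4.125000]

Step 4: midpoint = (4.000000 + 4.125000)/2 = 4.062500
  f(4.062500) = -0.952881
  f(mid) < 0, so root is in [4.062500, 4.125000]

midpoint = 4.062500


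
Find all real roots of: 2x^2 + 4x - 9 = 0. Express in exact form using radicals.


Using the quadratic formula: x = (-b ± sqrt(b^2 - 4ac)) / (2a)
Here a = 2, b = 4, c = -9
Discriminant = b^2 - 4ac = 4^2 - 4(2)(-9) = 16 + 72 = 88
Since discriminant = 88 > 0, there are two real roots.
x = (-4 ± 2*sqrt(22)) / 4
Simplifying: x = (-2 ± sqrt(22)) / 2
Numerically: x ≈ 1.3452 or x ≈ -3.3452

x = (-2 + sqrt(22)) / 2 or x = (-2 - sqrt(22)) / 2


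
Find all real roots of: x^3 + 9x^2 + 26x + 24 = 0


Let p(x) = x^3 + 9x^2 + 26x + 24. By the rational root theorem (leading coefficient 1), any rational root is an integer divisor of 24: try ±1, ±2, ... in turn.
Test x = 1: value = 60 ≠ 0.
Test x = -1: value = 6 ≠ 0.
Test x = 2: value = 120 ≠ 0.
Test x = -2: value = 0 ✓, so (x + 2) is a factor.
Synthetic division by (x + 2): bring down 1; 1(-2) + 9 = 7; 7(-2) + 26 = 12; 12(-2) + 24 = 0 → quotient x^2 + 7x + 12, remainder 0.
Solve the quadratic x^2 + 7x + 12 = 0: discriminant = 7^2 - 4(1)(12) = 49 - 48 = 1.
sqrt(1) = 1, so x = (-7 ± 1)/2: x = -3 or x = -4.

x = -4, x = -3, x = -2


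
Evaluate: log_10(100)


We need the exponent such that 10^? = 100
10^2 = 100
Therefore log_10(100) = 2

2


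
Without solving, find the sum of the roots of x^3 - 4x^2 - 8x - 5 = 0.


By Vieta's formulas for x^3 + bx^2 + cx + d = 0:
  r1 + r2 + r3 = -b/a = 4
  r1*r2 + r1*r3 + r2*r3 = c/a = -8
  r1*r2*r3 = -d/a = 5


Sum = 4


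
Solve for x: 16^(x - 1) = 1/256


Express both sides with the same base.
1/256 = 16^(-2)
Since the bases match, equate exponents: x - 1 = -2
So x = -2 - (-1) = -1

x = -1


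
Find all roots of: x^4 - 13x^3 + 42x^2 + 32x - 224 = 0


Let p(x) = x^4 - 13x^3 + 42x^2 + 32x - 224. By the rational root theorem (leading coefficient 1), any rational root is an integer divisor of 224: try ±1, ±2, ... in turn.
Test x = 1: value = -162 ≠ 0.
Test x = -1: value = -200 ≠ 0.
Test x = 2: value = -80 ≠ 0.
Test x = -2: value = 0 ✓, so (x + 2) is a factor.
Synthetic division by (x + 2): bring down 1; 1(-2) - 13 = -15; (-15)(-2) + 42 = 72; 72(-2) + 32 = -112; (-112)(-2) - 224 = 0 → quotient x^3 - 15x^2 + 72x - 112, remainder 0.
Continue with the quotient x^3 - 15x^2 + 72x - 112 (candidates must divide 112; re-test x = -2 first in case it repeats).
Test x = -2: value = -324 ≠ 0.
Test x = 4: value = 0 ✓, so (x - 4) is a factor.
Synthetic division by (x - 4): bring down 1; 1(4) - 15 = -11; (-11)(4) + 72 = 28; 28(4) - 112 = 0 → quotient x^2 - 11x + 28, remainder 0.
Solve the quadratic x^2 - 11x + 28 = 0: discriminant = (-11)^2 - 4(1)(28) = 121 - 112 = 9.
sqrt(9) = 3, so x = (11 ± 3)/2: x = 7 or x = 4.
Collecting all roots found:

x = -2, x = 4 (multiplicity 2), x = 7


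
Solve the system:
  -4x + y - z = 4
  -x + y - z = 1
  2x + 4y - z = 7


Using Cramer's rule. Expand each determinant along the first row.
D  = (-4)*[1*(-1) - (-1)*4] - 1*[(-1)*(-1) - (-1)*2] + (-1)*[(-1)*4 - 1*2]
  = (-4)*(3) - 1*(3) + (-1)*(-6) = -9
Dx = 4*[1*(-1) - (-1)*4] - 1*[1*(-1) - (-1)*7] + (-1)*[1*4 - 1*7]
  = 4*(3) - 1*(6) + (-1)*(-3) = 9
Dy = (-4)*[1*(-1) - (-1)*7] - 4*[(-1)*(-1) - (-1)*2] + (-1)*[(-1)*7 - 1*2]
  = (-4)*(6) - 4*(3) + (-1)*(-9) = -27
Dz = (-4)*[1*7 - 1*4] - 1*[(-1)*7 - 1*2] + 4*[(-1)*4 - 1*2]
  = (-4)*(3) - 1*(-9) + 4*(-6) = -27
x = Dx/D = 9/-9 = -1, y = Dy/D = -27/-9 = 3, z = Dz/D = -27/-9 = 3
Check eq1: (-4)(-1) + (1)(3) + (-1)(3) = 4 = 4 ✓
Check eq2: (-1)(-1) + (1)(3) + (-1)(3) = 1 = 1 ✓
Check eq3: (2)(-1) + (4)(3) + (-1)(3) = 7 = 7 ✓

x = -1, y = 3, z = 3


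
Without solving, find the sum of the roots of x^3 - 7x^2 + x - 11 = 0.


By Vieta's formulas for x^3 + bx^2 + cx + d = 0:
  r1 + r2 + r3 = -b/a = 7
  r1*r2 + r1*r3 + r2*r3 = c/a = 1
  r1*r2*r3 = -d/a = 11


Sum = 7


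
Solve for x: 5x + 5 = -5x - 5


Starting with: 5x + 5 = -5x - 5
Move all x terms to left: (5 + 5)x = -5 - 5
Simplify: 10x = -10
Divide both sides by 10: x = -1

x = -1


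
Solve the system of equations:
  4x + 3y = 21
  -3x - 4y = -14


Using Cramer's rule:
Determinant D = (4)(-4) - (-3)(3) = -16 + 9 = -7
Dx = (21)(-4) - (-14)(3) = -84 + 42 = -42
Dy = (4)(-14) - (-3)(21) = -56 + 63 = 7
x = Dx/D = -42/-7 = 6
y = Dy/D = 7/-7 = -1

x = 6, y = -1


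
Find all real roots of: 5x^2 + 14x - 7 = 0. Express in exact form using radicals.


Using the quadratic formula: x = (-b ± sqrt(b^2 - 4ac)) / (2a)
Here a = 5, b = 14, c = -7
Discriminant = b^2 - 4ac = 14^2 - 4(5)(-7) = 196 + 140 = 336
Since discriminant = 336 > 0, there are two real roots.
x = (-14 ± 4*sqrt(21)) / 10
Simplifying: x = (-7 ± 2*sqrt(21)) / 5
Numerically: x ≈ 0.4330 or x ≈ -3.2330

x = (-7 + 2*sqrt(21)) / 5 or x = (-7 - 2*sqrt(21)) / 5


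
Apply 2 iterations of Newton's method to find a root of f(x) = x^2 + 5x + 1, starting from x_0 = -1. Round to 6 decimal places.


Newton's method: x_(n+1) = x_n - f(x_n)/f'(x_n)
f(x) = x^2 + 5x + 1
f'(x) = 2x + 5

Iteration 1:
  f(-1.000000) = -3.000000
  f'(-1.000000) = 3.000000
  x_1 = -1.000000 - (-3.000000)/(3.000000) = 0.000000

Iteration 2:
  f(0.000000) = 1.000000
  f'(0.000000) = 5.000000
  x_2 = 0.000000 - (1.000000)/(5.000000) = -0.200000

x_2 = -0.200000


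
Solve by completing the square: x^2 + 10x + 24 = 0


Start: x^2 + 10x + 24 = 0
Move constant: x^2 + 10x = -24
Half of 10 is 5, squared is 25
Add 25 to both sides: x^2 + 10x + 25 = 1
(x + 5)^2 = 1
x + 5 = ±1
x = -5 + 1 = -4 or x = -5 - 1 = -6

x = -6, x = -4


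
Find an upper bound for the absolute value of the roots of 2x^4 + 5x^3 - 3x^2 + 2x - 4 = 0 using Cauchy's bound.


Cauchy's bound: all roots r satisfy |r| <= 1 + max(|a_i/a_n|) for i = 0,...,n-1
where a_n is the leading coefficient.

Coefficients: [2, 5, -3, 2, -4]
Leading coefficient a_n = 2
Ratios |a_i/a_n|: 5/2, 3/2, 1, 2
Maximum ratio: 5/2
Cauchy's bound: |r| <= 1 + 5/2 = 7/2

Upper bound = 7/2


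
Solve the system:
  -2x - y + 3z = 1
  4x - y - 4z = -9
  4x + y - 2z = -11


Using Cramer's rule. Expand each determinant along the first row.
D  = (-2)*[(-1)*(-2) - (-4)*1] - (-1)*[4*(-2) - (-4)*4] + 3*[4*1 - (-1)*4]
  = (-2)*(6) - (-1)*(8) + 3*(8) = 20
Dx = 1*[(-1)*(-2) - (-4)*1] - (-1)*[(-9)*(-2) - (-4)*(-11)] + 3*[(-9)*1 - (-1)*(-11)]
  = 1*(6) - (-1)*(-26) + 3*(-20) = -80
Dy = (-2)*[(-9)*(-2) - (-4)*(-11)] - 1*[4*(-2) - (-4)*4] + 3*[4*(-11) - (-9)*4]
  = (-2)*(-26) - 1*(8) + 3*(-8) = 20
Dz = (-2)*[(-1)*(-11) - (-9)*1] - (-1)*[4*(-11) - (-9)*4] + 1*[4*1 - (-1)*4]
  = (-2)*(20) - (-1)*(-8) + 1*(8) = -40
x = Dx/D = -80/20 = -4, y = Dy/D = 20/20 = 1, z = Dz/D = -40/20 = -2
Check eq1: (-2)(-4) + (-1)(1) + (3)(-2) = 1 = 1 ✓
Check eq2: (4)(-4) + (-1)(1) + (-4)(-2) = -9 = -9 ✓
Check eq3: (4)(-4) + (1)(1) + (-2)(-2) = -11 = -11 ✓

x = -4, y = 1, z = -2


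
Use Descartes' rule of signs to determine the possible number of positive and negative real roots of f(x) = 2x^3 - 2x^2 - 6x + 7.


Descartes' rule of signs:

For positive roots, count sign changes in f(x) = 2x^3 - 2x^2 - 6x + 7:
Signs of coefficients: +, -, -, +
Number of sign changes: 2
Possible positive real roots: 2, 0

For negative roots, examine f(-x) = -2x^3 - 2x^2 + 6x + 7:
Signs of coefficients: -, -, +, +
Number of sign changes: 1
Possible negative real roots: 1

Positive roots: 2 or 0; Negative roots: 1


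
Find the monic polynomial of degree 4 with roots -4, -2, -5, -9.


A monic polynomial with roots -4, -2, -5, -9 is:
p(x) = (x + 4)(x + 2)(x + 5)(x + 9)
After multiplying by (x + 4): x + 4
After multiplying by (x + 2): x^2 + 6x + 8
After multiplying by (x + 5): x^3 + 11x^2 + 38x + 40
After multiplying by (x + 9): x^4 + 20x^3 + 137x^2 + 382x + 360

x^4 + 20x^3 + 137x^2 + 382x + 360


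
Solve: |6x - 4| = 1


An absolute value equation |expr| = 1 gives two cases:
Case 1: 6x - 4 = 1
  6x = 5, so x = 5/6
Case 2: 6x - 4 = -1
  6x = 3, so x = 1/2

x = 1/2, x = 5/6


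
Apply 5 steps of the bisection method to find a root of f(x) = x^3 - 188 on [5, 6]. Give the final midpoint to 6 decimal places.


f(x) = x^3 - 188
f(5) = -63 < 0
f(6) = 28 > 0

Step 1: midpoint = (5.000000 + 6.000000)/2 = 5.500000
  f(5.500000) = -21.625000
  f(mid) < 0, so root is in [5.500000, 6.000000]

Step 2: midpoint = (5.500000 + 6.000000)/2 = 5.750000
  f(5.750000) = 2.109375
  f(mid) > 0, so root is in [5.500000, 5.750000]

Step 3: midpoint = (5.500000 + 5.750000)/2 = 5.625000
  f(5.625000) = -10.021484
  f(mid) < 0, so root is in [5.625000, 5.750000]

Step 4: midpoint = (5.625000 + 5.750000)/2 = 5.687500
  f(5.687500) = -4.022705
  f(mid) < 0, so root is in [5.687500, 5.750000]

Step 5: midpoint = (5.687500 + 5.750000)/2 = 5.718750
  f(5.718750) = -0.973419
  f(mid) < 0, so root is in [5.718750, 5.750000]

midpoint = 5.718750


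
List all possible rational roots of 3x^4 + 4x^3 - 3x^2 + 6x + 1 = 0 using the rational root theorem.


Rational root theorem: possible roots are ±p/q where:
  p divides the constant term (1): p ∈ {1}
  q divides the leading coefficient (3): q ∈ {1, 3}

All possible rational roots: -1, -1/3, 1/3, 1

-1, -1/3, 1/3, 1


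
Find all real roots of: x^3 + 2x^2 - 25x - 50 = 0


Let p(x) = x^3 + 2x^2 - 25x - 50. By the rational root theorem (leading coefficient 1), any rational root is an integer divisor of 50: try ±1, ±2, ... in turn.
Test x = 1: value = -72 ≠ 0.
Test x = -1: value = -24 ≠ 0.
Test x = 2: value = -84 ≠ 0.
Test x = -2: value = 0 ✓, so (x + 2) is a factor.
Synthetic division by (x + 2): bring down 1; 1(-2) + 2 = 0; 0(-2) - 25 = -25; (-25)(-2) - 50 = 0 → quotient x^2 - 25, remainder 0.
Solve the quadratic x^2 - 25 = 0: discriminant = 0^2 - 4(1)(-25) = 0 + 100 = 100.
sqrt(100) = 10, so x = (0 ± 10)/2: x = 5 or x = -5.

x = -5, x = -2, x = 5


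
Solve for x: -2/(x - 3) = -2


Multiply both sides by (x - 3): -2 = -2(x - 3)
Distribute: -2 = -2x + 6
-2x = -2 - 6 = -8
x = 4

x = 4


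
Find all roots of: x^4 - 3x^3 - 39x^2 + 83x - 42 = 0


Let p(x) = x^4 - 3x^3 - 39x^2 + 83x - 42. By the rational root theorem (leading coefficient 1), any rational root is an integer divisor of 42: try ±1, ±2, ... in turn.
Test x = 1: value = 0 ✓, so (x - 1) is a factor.
Synthetic division by (x - 1): bring down 1; 1(1) - 3 = -2; (-2)(1) - 39 = -41; (-41)(1) + 83 = 42; 42(1) - 42 = 0 → quotient x^3 - 2x^2 - 41x + 42, remainder 0.
Continue with the quotient x^3 - 2x^2 - 41x + 42 (candidates must divide 42; re-test x = 1 first in case it repeats).
Test x = 1: value = 0 ✓, so (x - 1) is a factor.
Synthetic division by (x - 1): bring down 1; 1(1) - 2 = -1; (-1)(1) - 41 = -42; (-42)(1) + 42 = 0 → quotient x^2 - x - 42, remainder 0.
Solve the quadratic x^2 - x - 42 = 0: discriminant = (-1)^2 - 4(1)(-42) = 1 + 168 = 169.
sqrt(169) = 13, so x = (1 ± 13)/2: x = 7 or x = -6.
Collecting all roots found:

x = -6, x = 1 (multiplicity 2), x = 7


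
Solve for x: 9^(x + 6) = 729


Express both sides with the same base.
729 = 9^3
Since the bases match, equate exponents: x + 6 = 3
So x = 3 - (6) = -3

x = -3


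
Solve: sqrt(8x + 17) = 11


Square both sides: 8x + 17 = 11^2 = 121
8x = 121 - 17 = 104
x = 13
Check: sqrt(8*13 + 17) = sqrt(121) = 11 ✓

x = 13


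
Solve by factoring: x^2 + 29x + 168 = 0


We need two numbers that multiply to 168 and add to 29.
Those numbers are 8 and 21 (since 8 * 21 = 168 and 8 + 21 = 29).
So x^2 + 29x + 168 = (x + 8)(x + 21) = 0
Setting each factor to zero: x = -8 or x = -21

x = -21, x = -8


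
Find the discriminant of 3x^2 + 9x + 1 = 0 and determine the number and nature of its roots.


For ax^2 + bx + c = 0, discriminant D = b^2 - 4ac
Here a = 3, b = 9, c = 1
D = (9)^2 - 4(3)(1) = 81 - 12 = 69

D = 69 > 0 but not a perfect square
The equation has 2 distinct real irrational roots.

Discriminant = 69, 2 distinct real irrational roots


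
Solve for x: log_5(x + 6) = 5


Convert to exponential form: x + 6 = 5^5 = 3125
x = 3125 - 6 = 3119
Check: log_5(3119 + 6) = log_5(3125) = log_5(3125) = 5 ✓

x = 3119


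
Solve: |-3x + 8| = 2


An absolute value equation |expr| = 2 gives two cases:
Case 1: -3x + 8 = 2
  -3x = -6, so x = 2
Case 2: -3x + 8 = -2
  -3x = -10, so x = 10/3

x = 2, x = 10/3


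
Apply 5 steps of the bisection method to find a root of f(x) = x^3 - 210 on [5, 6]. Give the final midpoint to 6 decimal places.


f(x) = x^3 - 210
f(5) = -85 < 0
f(6) = 6 > 0

Step 1: midpoint = (5.000000 + 6.000000)/2 = 5.500000
  f(5.500000) = -43.625000
  f(mid) < 0, so root is in [5.500000, 6.000000]

Step 2: midpoint = (5.500000 + 6.000000)/2 = 5.750000
  f(5.750000) = -19.890625
  f(mid) < 0, so root is in [5.750000, 6.000000]

Step 3: midpoint = (5.750000 + 6.000000)/2 = 5.875000
  f(5.875000) = -7.220703
  f(mid) < 0, so root is in [5.875000, 6.000000]

Step 4: midpoint = (5.875000 + 6.000000)/2 = 5.937500
  f(5.937500) = -0.679932
  f(mid) < 0, so root is in [5.937500, 6.000000]

Step 5: midpoint = (5.937500 + 6.000000)/2 = 5.968750
  f(5.968750) = 2.642548
  f(mid) > 0, so root is in [5.937500, 5.968750]

midpoint = 5.968750


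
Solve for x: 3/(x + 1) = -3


Multiply both sides by (x + 1): 3 = -3(x + 1)
Distribute: 3 = -3x - 3
-3x = 3 + 3 = 6
x = -2

x = -2


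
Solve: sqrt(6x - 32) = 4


Square both sides: 6x - 32 = 4^2 = 16
6x = 16 + 32 = 48
x = 8
Check: sqrt(6*8 - 32) = sqrt(16) = 4 ✓

x = 8


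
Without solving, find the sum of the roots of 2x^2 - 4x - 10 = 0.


By Vieta's formulas for ax^2 + bx + c = 0:
  Sum of roots = -b/a
  Product of roots = c/a

Here a = 2, b = -4, c = -10
Sum = -(-4)/2 = 2
Product = -10/2 = -5

Sum = 2


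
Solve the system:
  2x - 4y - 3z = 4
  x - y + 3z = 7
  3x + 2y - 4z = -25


Using Cramer's rule. Expand each determinant along the first row.
D  = 2*[(-1)*(-4) - 3*2] - (-4)*[1*(-4) - 3*3] + (-3)*[1*2 - (-1)*3]
  = 2*(-2) - (-4)*(-13) + (-3)*(5) = -71
Dx = 4*[(-1)*(-4) - 3*2] - (-4)*[7*(-4) - 3*(-25)] + (-3)*[7*2 - (-1)*(-25)]
  = 4*(-2) - (-4)*(47) + (-3)*(-11) = 213
Dy = 2*[7*(-4) - 3*(-25)] - 4*[1*(-4) - 3*3] + (-3)*[1*(-25) - 7*3]
  = 2*(47) - 4*(-13) + (-3)*(-46) = 284
Dz = 2*[(-1)*(-25) - 7*2] - (-4)*[1*(-25) - 7*3] + 4*[1*2 - (-1)*3]
  = 2*(11) - (-4)*(-46) + 4*(5) = -142
x = Dx/D = 213/-71 = -3, y = Dy/D = 284/-71 = -4, z = Dz/D = -142/-71 = 2
Check eq1: (2)(-3) + (-4)(-4) + (-3)(2) = 4 = 4 ✓
Check eq2: (1)(-3) + (-1)(-4) + (3)(2) = 7 = 7 ✓
Check eq3: (3)(-3) + (2)(-4) + (-4)(2) = -25 = -25 ✓

x = -3, y = -4, z = 2


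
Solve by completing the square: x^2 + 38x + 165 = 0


Start: x^2 + 38x + 165 = 0
Move constant: x^2 + 38x = -165
Half of 38 is 19, squared is 361
Add 361 to both sides: x^2 + 38x + 361 = 196
(x + 19)^2 = 196
x + 19 = ±14
x = -19 + 14 = -5 or x = -19 - 14 = -33

x = -33, x = -5


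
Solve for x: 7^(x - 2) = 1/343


Express both sides with the same base.
1/343 = 7^(-3)
Since the bases match, equate exponents: x - 2 = -3
So x = -3 - (-2) = -1

x = -1


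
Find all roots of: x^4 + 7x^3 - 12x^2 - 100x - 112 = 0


Let p(x) = x^4 + 7x^3 - 12x^2 - 100x - 112. By the rational root theorem (leading coefficient 1), any rational root is an integer divisor of 112: try ±1, ±2, ... in turn.
Test x = 1: value = -216 ≠ 0.
Test x = -1: value = -30 ≠ 0.
Test x = 2: value = -288 ≠ 0.
Test x = -2: value = 0 ✓, so (x + 2) is a factor.
Synthetic division by (x + 2): bring down 1; 1(-2) + 7 = 5; 5(-2) - 12 = -22; (-22)(-2) - 100 = -56; (-56)(-2) - 112 = 0 → quotient x^3 + 5x^2 - 22x - 56, remainder 0.
Continue with the quotient x^3 + 5x^2 - 22x - 56 (candidates must divide 56; re-test x = -2 first in case it repeats).
Test x = -2: value = 0 ✓, so (x + 2) is a factor.
Synthetic division by (x + 2): bring down 1; 1(-2) + 5 = 3; 3(-2) - 22 = -28; (-28)(-2) - 56 = 0 → quotient x^2 + 3x - 28, remainder 0.
Solve the quadratic x^2 + 3x - 28 = 0: discriminant = 3^2 - 4(1)(-28) = 9 + 112 = 121.
sqrt(121) = 11, so x = (-3 ± 11)/2: x = 4 or x = -7.
Collecting all roots found:

x = -7, x = -2 (multiplicity 2), x = 4


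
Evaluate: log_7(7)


We need the exponent such that 7^? = 7
7^1 = 7
Therefore log_7(7) = 1

1


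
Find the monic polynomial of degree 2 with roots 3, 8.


A monic polynomial with roots 3, 8 is:
p(x) = (x - 3)(x - 8)
After multiplying by (x - 3): x - 3
After multiplying by (x - 8): x^2 - 11x + 24

x^2 - 11x + 24


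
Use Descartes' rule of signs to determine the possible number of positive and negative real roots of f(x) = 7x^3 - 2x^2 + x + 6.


Descartes' rule of signs:

For positive roots, count sign changes in f(x) = 7x^3 - 2x^2 + x + 6:
Signs of coefficients: +, -, +, +
Number of sign changes: 2
Possible positive real roots: 2, 0

For negative roots, examine f(-x) = -7x^3 - 2x^2 - x + 6:
Signs of coefficients: -, -, -, +
Number of sign changes: 1
Possible negative real roots: 1

Positive roots: 2 or 0; Negative roots: 1


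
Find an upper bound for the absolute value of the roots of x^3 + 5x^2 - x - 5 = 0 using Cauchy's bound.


Cauchy's bound: all roots r satisfy |r| <= 1 + max(|a_i/a_n|) for i = 0,...,n-1
where a_n is the leading coefficient.

Coefficients: [1, 5, -1, -5]
Leading coefficient a_n = 1
Ratios |a_i/a_n|: 5, 1, 5
Maximum ratio: 5
Cauchy's bound: |r| <= 1 + 5 = 6

Upper bound = 6


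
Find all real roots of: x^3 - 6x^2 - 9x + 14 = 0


Let p(x) = x^3 - 6x^2 - 9x + 14. By the rational root theorem (leading coefficient 1), any rational root is an integer divisor of 14: try ±1, ±2, ... in turn.
Test x = 1: value = 0 ✓, so (x - 1) is a factor.
Synthetic division by (x - 1): bring down 1; 1(1) - 6 = -5; (-5)(1) - 9 = -14; (-14)(1) + 14 = 0 → quotient x^2 - 5x - 14, remainder 0.
Solve the quadratic x^2 - 5x - 14 = 0: discriminant = (-5)^2 - 4(1)(-14) = 25 + 56 = 81.
sqrt(81) = 9, so x = (5 ± 9)/2: x = 7 or x = -2.

x = -2, x = 1, x = 7


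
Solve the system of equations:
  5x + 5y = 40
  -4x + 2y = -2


Using Cramer's rule:
Determinant D = (5)(2) - (-4)(5) = 10 + 20 = 30
Dx = (40)(2) - (-2)(5) = 80 + 10 = 90
Dy = (5)(-2) - (-4)(40) = -10 + 160 = 150
x = Dx/D = 90/30 = 3
y = Dy/D = 150/30 = 5

x = 3, y = 5


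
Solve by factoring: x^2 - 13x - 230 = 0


We need two numbers that multiply to -230 and add to -13.
Those numbers are 10 and -23 (since 10 * (-23) = -230 and 10 + (-23) = -13).
So x^2 - 13x - 230 = (x + 10)(x - 23) = 0
Setting each factor to zero: x = -10 or x = 23

x = -10, x = 23


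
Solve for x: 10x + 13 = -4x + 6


Starting with: 10x + 13 = -4x + 6
Move all x terms to left: (10 + 4)x = 6 - 13
Simplify: 14x = -7
Divide both sides by 14: x = -1/2

x = -1/2


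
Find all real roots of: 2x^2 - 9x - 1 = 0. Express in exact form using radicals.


Using the quadratic formula: x = (-b ± sqrt(b^2 - 4ac)) / (2a)
Here a = 2, b = -9, c = -1
Discriminant = b^2 - 4ac = (-9)^2 - 4(2)(-1) = 81 + 8 = 89
Since discriminant = 89 > 0, there are two real roots.
x = (9 ± sqrt(89)) / 4
Numerically: x ≈ 4.6085 or x ≈ -0.1085

x = (9 + sqrt(89)) / 4 or x = (9 - sqrt(89)) / 4


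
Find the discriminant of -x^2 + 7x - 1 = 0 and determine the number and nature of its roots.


For ax^2 + bx + c = 0, discriminant D = b^2 - 4ac
Here a = -1, b = 7, c = -1
D = (7)^2 - 4(-1)(-1) = 49 - 4 = 45

D = 45 > 0 but not a perfect square
The equation has 2 distinct real irrational roots.

Discriminant = 45, 2 distinct real irrational roots


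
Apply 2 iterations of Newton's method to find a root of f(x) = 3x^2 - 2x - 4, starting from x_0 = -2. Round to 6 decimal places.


Newton's method: x_(n+1) = x_n - f(x_n)/f'(x_n)
f(x) = 3x^2 - 2x - 4
f'(x) = 6x - 2

Iteration 1:
  f(-2.000000) = 12.000000
  f'(-2.000000) = -14.000000
  x_1 = -2.000000 - (12.000000)/(-14.000000) = -1.142857

Iteration 2:
  f(-1.142857) = 2.204082
  f'(-1.142857) = -8.857143
  x_2 = -1.142857 - (2.204082)/(-8.857143) = -0.894009

x_2 = -0.894009


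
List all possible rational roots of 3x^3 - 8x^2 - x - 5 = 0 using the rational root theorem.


Rational root theorem: possible roots are ±p/q where:
  p divides the constant term (-5): p ∈ {1, 5}
  q divides the leading coefficient (3): q ∈ {1, 3}

All possible rational roots: -5, -5/3, -1, -1/3, 1/3, 1, 5/3, 5

-5, -5/3, -1, -1/3, 1/3, 1, 5/3, 5
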